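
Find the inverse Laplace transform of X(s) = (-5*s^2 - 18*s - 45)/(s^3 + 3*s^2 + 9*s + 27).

Factor the denominator: s^3 + 3*s^2 + 9*s + 27 = (s + 3)*(s^2 + 9).
Partial fraction decomposition gives [-2/(s + 3)] + [-3*s/(s^2 + 9)] + [-9/(s^2 + 9)].
Invert each term: -2/(s + 3) ↔ -2e^(-3t); -3·s/(s^2 + 9) ↔ -3cos(3t); -3·3/(s^2 + 9) ↔ -3sin(3t).

-3*sin(3*t) - 3*cos(3*t) - 2*exp(-3*t)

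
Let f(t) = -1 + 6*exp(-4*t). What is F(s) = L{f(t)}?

Apply the Laplace transform termwise.
L{-1} = -1/s; (6)·[L{e^(-4t)} = 1/(s + 4)].

F(s) = 6/(s + 4) - 1/s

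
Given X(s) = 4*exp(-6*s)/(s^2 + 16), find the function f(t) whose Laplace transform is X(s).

The factor e^(-6s) signals a time shift by c = 6 (second shifting theorem).
L{sin(4t)} = 4/(s^2 + 16), so L^-1{4/(s^2 + 16)} = sin(4*t).
Hence the inverse is u(t - 6) times that function evaluated at t - 6.

f(t) = Heaviside(t - 6)*(sin(4*t - 24))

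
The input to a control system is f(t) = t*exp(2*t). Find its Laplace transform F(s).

F(s) = (s - 2)^(-2)

L{t} = 1!/s^2 = 1/s^2.
By the first shifting theorem, multiplying by e^(2t) replaces s with s - 2.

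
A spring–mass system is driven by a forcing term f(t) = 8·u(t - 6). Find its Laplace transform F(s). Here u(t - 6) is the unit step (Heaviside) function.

By the second shifting theorem, L{u(t - c)·g(t - c)} = e^(-cs)·G(s) with c = 6 and G(s) = L{g(t)}.
L{8} = 8/s.

F(s) = 8*exp(-6*s)/s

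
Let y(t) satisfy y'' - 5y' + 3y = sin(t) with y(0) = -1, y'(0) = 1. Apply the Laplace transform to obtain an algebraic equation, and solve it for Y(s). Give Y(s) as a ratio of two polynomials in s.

Y(s) = (-s^3 + 6*s^2 - s + 7)/(s^4 - 5*s^3 + 4*s^2 - 5*s + 3)

Take the Laplace transform of both sides.
With L{y''} = s^2 Y - s·y(0) - y'(0) and L{y'} = sY - y(0), with y(0) = -1, y'(0) = 1: the LHS transforms to (s^2 - 5*s + 3)Y - (-s + 6).
The right side is L{sin(t)} = 1/(s^2 + 1).
So (s^2 - 5*s + 3)Y = 1/(s^2 + 1) + (-s + 6).
Solve for Y(s) and write it as one ratio of polynomials.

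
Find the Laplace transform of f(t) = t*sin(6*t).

12*s/(s^2 + 36)^2

L{sin(6t)} = 6/(s^2 + 36).
Then apply L{t·g(t)} = -d/ds[H(s)] with H(s) = 6/(s^2 + 36):
differentiating 1 time and applying the sign gives 12*s/(s^2 + 36)^2.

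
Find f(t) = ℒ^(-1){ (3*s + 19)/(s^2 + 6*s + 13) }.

Complete the square in the denominator: s^2 + 6*s + 13 = (s + 3)^2 + 2^2.
Split the numerator to match: 3*s + 19 = 3·(s + 3) + 5·2.
Invert each term: 3·(s + 3)/((s + 3)^2 + 4) ↔ 3e^(-3t)cos(2t); 5·2/((s + 3)^2 + 4) ↔ 5e^(-3t)sin(2t).

f(t) = 5*exp(-3*t)*sin(2*t) + 3*exp(-3*t)*cos(2*t)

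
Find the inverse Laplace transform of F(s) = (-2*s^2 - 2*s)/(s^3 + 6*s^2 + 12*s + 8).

Factor the denominator: s^3 + 6*s^2 + 12*s + 8 = (s + 2)^3.
Partial fraction decomposition gives [-2/(s + 2)] + [6/(s + 2)^2] + [-4/(s + 2)^3].
Invert each term: -2/(s + 2) ↔ -2e^(-2t); 6/(s + 2)^2 ↔ 6t·e^(-2t); -4/(s + 2)^3 ↔ (-2)t^2·e^(-2t).

-2*t^2*exp(-2*t) + 6*t*exp(-2*t) - 2*exp(-2*t)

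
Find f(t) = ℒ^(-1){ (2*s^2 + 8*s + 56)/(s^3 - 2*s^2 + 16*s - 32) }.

Factor the denominator: s^3 - 2*s^2 + 16*s - 32 = (s - 2)*(s^2 + 16).
Partial fraction decomposition gives [4/(s - 2)] + [-2*s/(s^2 + 16)] + [4/(s^2 + 16)].
Invert each term: 4/(s - 2) ↔ 4e^(2t); -2·s/(s^2 + 16) ↔ -2cos(4t); 1·4/(s^2 + 16) ↔ sin(4t).

f(t) = 4*exp(2*t) + sin(4*t) - 2*cos(4*t)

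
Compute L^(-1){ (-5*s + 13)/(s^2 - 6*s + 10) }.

-2*exp(3*t)*sin(t) - 5*exp(3*t)*cos(t)

Complete the square in the denominator: s^2 - 6*s + 10 = (s - 3)^2 + 1^2.
Split the numerator to match: -5*s + 13 = -5·(s - 3) - 2·1.
Invert each term: -5·(s - 3)/((s - 3)^2 + 1) ↔ -5e^(3t)cos(t); -2·1/((s - 3)^2 + 1) ↔ -2e^(3t)sin(t).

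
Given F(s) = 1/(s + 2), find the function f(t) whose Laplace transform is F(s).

Since L{e^(-2t)} = 1/(s + 2), the inverse is e^(-2*t).

f(t) = exp(-2*t)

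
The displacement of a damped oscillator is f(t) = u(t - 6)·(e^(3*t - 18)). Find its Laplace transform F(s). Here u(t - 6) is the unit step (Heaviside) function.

By the second shifting theorem, L{u(t - c)·g(t - c)} = e^(-cs)·G(s) with c = 6 and G(s) = L{g(t)}.
L{e^(3t)} = 1/(s - 3).

F(s) = exp(-6*s)/(s - 3)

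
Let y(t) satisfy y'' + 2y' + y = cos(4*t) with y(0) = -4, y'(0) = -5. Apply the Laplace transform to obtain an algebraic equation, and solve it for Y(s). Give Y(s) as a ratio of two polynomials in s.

Y(s) = (-4*s^3 - 13*s^2 - 63*s - 208)/(s^4 + 2*s^3 + 17*s^2 + 32*s + 16)

Laplace-transform each side.
With L{y''} = s^2 Y - s·y(0) - y'(0) and L{y'} = sY - y(0), with y(0) = -4, y'(0) = -5: the LHS transforms to (s^2 + 2*s + 1)Y - (-4*s - 13).
The right side is L{cos(4*t)} = s/(s^2 + 16).
So (s^2 + 2*s + 1)Y = s/(s^2 + 16) + (-4*s - 13).
Isolate Y and clear denominators.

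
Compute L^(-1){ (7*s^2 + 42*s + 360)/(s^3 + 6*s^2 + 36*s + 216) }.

5*sin(6*t) + 2*cos(6*t) + 5*exp(-6*t)

Factor the denominator: s^3 + 6*s^2 + 36*s + 216 = (s + 6)*(s^2 + 36).
Partial fraction decomposition gives [5/(s + 6)] + [2*s/(s^2 + 36)] + [30/(s^2 + 36)].
Invert each term: 5/(s + 6) ↔ 5e^(-6t); 2·s/(s^2 + 36) ↔ 2cos(6t); 5·6/(s^2 + 36) ↔ 5sin(6t).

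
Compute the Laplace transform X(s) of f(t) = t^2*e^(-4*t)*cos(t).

X(s) = 2*(s + 4)*(s^2 + 8*s + 13)/(s^2 + 8*s + 17)^3

L{cos(t)} = s/(s^2 + 1).
Multiplying by e^(-4t) shifts s → s + 4, so L{e^(-4*t)*cos(t)} = (s + 4)/((s + 4)^2 + 1).
Then apply L{t^2·g(t)} = (-1)^2 d^2/ds^2[G(s)] with G(s) = (s + 4)/((s + 4)^2 + 1):
differentiating 2 times and applying the sign gives 2*(s + 4)*(s^2 + 8*s + 13)/(s^2 + 8*s + 17)^3.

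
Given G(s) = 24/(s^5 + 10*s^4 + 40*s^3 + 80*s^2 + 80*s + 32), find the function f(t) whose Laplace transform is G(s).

Rewrite the denominator: s^5 + 10*s^4 + 40*s^3 + 80*s^2 + 80*s + 32 = (s + 2)^5.
The form in (s + 2) signals a first-shifting-theorem factor e^(-2t).
Since L{t^4} = 4!/s^5 = 24/s^5, the inverse is t^4*exp(-2*t).

f(t) = t^4*exp(-2*t)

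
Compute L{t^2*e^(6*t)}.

L{e^(6t)} = 1/(s - 6).
Then apply L{t^2·g(t)} = (-1)^2 d^2/ds^2[G(s)] with G(s) = 1/(s - 6):
differentiating 2 times and applying the sign gives 2/(s - 6)^3.

2/(s - 6)^3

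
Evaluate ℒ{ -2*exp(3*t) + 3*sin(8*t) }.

24/(s^2 + 64) - 2/(s - 3)

By linearity of the Laplace transform, transform each term separately.
(3)·[L{sin(8t)} = 8/(s^2 + 64)]; (-2)·[L{e^(3t)} = 1/(s - 3)].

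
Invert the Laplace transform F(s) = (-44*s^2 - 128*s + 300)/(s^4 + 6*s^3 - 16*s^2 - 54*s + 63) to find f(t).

f(t) = -4*exp(3*t) - 2*exp(t) + 3*exp(-3*t) + 3*exp(-7*t)

Factor the denominator: s^4 + 6*s^3 - 16*s^2 - 54*s + 63 = (s - 3)*(s - 1)*(s + 3)*(s + 7).
Partial fraction decomposition gives [3/(s + 3)] + [-2/(s - 1)] + [3/(s + 7)] + [-4/(s - 3)].
Invert each term: 3/(s + 3) ↔ 3e^(-3t); -2/(s - 1) ↔ -2e^(t); 3/(s + 7) ↔ 3e^(-7t); -4/(s - 3) ↔ -4e^(3t).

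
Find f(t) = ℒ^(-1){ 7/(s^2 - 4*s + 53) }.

Rewrite the denominator: s^2 - 4*s + 53 = (s - 2)^2 + 49.
The form in (s - 2) signals a first-shifting-theorem factor e^(2t).
Since L{sin(7t)} = 7/(s^2 + 49), the inverse is e^(2*t)*sin(7*t).

f(t) = exp(2*t)*sin(7*t)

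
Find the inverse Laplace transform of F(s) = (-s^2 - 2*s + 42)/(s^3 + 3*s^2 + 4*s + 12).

Factor the denominator: s^3 + 3*s^2 + 4*s + 12 = (s + 3)*(s^2 + 4).
Partial fraction decomposition gives [3/(s + 3)] + [-4*s/(s^2 + 4)] + [10/(s^2 + 4)].
Invert each term: 3/(s + 3) ↔ 3e^(-3t); -4·s/(s^2 + 4) ↔ -4cos(2t); 5·2/(s^2 + 4) ↔ 5sin(2t).

5*sin(2*t) - 4*cos(2*t) + 3*exp(-3*t)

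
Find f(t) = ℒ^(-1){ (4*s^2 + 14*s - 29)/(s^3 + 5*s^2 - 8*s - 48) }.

Factor the denominator: s^3 + 5*s^2 - 8*s - 48 = (s - 3)*(s + 4)^2.
Partial fraction decomposition gives [3/(s + 4)] + [3/(s + 4)^2] + [1/(s - 3)].
Invert each term: 3/(s + 4) ↔ 3e^(-4t); 3/(s + 4)^2 ↔ 3t·e^(-4t); 1/(s - 3) ↔ e^(3t).

f(t) = 3*t*exp(-4*t) + exp(3*t) + 3*exp(-4*t)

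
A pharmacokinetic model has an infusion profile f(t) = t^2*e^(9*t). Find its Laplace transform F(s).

F(s) = 2/(s - 9)^3

L{e^(9t)} = 1/(s - 9).
Then apply L{t^2·g(t)} = (-1)^2 d^2/ds^2[G(s)] with G(s) = 1/(s - 9):
differentiating 2 times and applying the sign gives 2/(s - 9)^3.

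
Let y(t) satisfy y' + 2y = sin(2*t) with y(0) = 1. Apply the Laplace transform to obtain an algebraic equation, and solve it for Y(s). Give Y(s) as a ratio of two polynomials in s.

Laplace-transform each side.
The derivative rules (L{y'} = sY - y(0) = sY - 1) turn the left side into (s + 2)Y - (1).
The right side is L{sin(2*t)} = 2/(s^2 + 4).
So (s + 2)Y = 2/(s^2 + 4) + (1).
Solve for Y(s) and write it as one ratio of polynomials.

Y(s) = (s^2 + 6)/(s^3 + 2*s^2 + 4*s + 8)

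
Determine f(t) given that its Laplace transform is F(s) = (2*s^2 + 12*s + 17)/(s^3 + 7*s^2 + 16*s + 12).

Factor the denominator: s^3 + 7*s^2 + 16*s + 12 = (s + 2)^2*(s + 3).
Partial fraction decomposition gives [3/(s + 2)] + [(s + 2)^(-2)] + [-1/(s + 3)].
Invert each term: 3/(s + 2) ↔ 3e^(-2t); 1/(s + 2)^2 ↔ t·e^(-2t); -1/(s + 3) ↔ -e^(-3t).

f(t) = t*exp(-2*t) + 3*exp(-2*t) - exp(-3*t)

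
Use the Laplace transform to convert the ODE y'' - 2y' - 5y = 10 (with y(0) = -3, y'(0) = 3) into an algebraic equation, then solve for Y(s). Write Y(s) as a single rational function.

Laplace-transform each side.
Using L{y''} = s^2 Y - s·y(0) - y'(0) and L{y'} = sY - y(0), with y(0) = -3, y'(0) = 3, the left side becomes (s^2 - 2*s - 5)Y - (-3*s + 9).
The right side is L{10} = 10/s.
So (s^2 - 2*s - 5)Y = 10/s + (-3*s + 9).
Isolate Y and clear denominators.

Y(s) = (-3*s^2 + 9*s + 10)/(s^3 - 2*s^2 - 5*s)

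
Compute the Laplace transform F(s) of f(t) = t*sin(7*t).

L{sin(7t)} = 7/(s^2 + 49).
Then apply L{t·g(t)} = -d/ds[G(s)] with G(s) = 7/(s^2 + 49):
differentiating 1 time and applying the sign gives 14*s/(s^2 + 49)^2.

F(s) = 14*s/(s^2 + 49)^2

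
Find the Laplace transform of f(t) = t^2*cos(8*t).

L{cos(8t)} = s/(s^2 + 64).
Then apply L{t^2·g(t)} = (-1)^2 d^2/ds^2[H(s)] with H(s) = s/(s^2 + 64):
differentiating 2 times and applying the sign gives 2*s*(s^2 - 192)/(s^2 + 64)^3.

2*s*(s^2 - 192)/(s^2 + 64)^3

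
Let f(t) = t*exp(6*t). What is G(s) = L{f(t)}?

G(s) = (s - 6)^(-2)

L{t} = 1!/s^2 = 1/s^2.
By the first shifting theorem, multiplying by e^(6t) replaces s with s - 6.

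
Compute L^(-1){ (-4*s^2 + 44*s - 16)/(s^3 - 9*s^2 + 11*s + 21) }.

Factor the denominator: s^3 - 9*s^2 + 11*s + 21 = (s - 7)*(s - 3)*(s + 1).
Partial fraction decomposition gives [-5/(s - 3)] + [-2/(s + 1)] + [3/(s - 7)].
Invert each term: -5/(s - 3) ↔ -5e^(3t); -2/(s + 1) ↔ -2e^(-t); 3/(s - 7) ↔ 3e^(7t).

3*exp(7*t) - 5*exp(3*t) - 2*exp(-t)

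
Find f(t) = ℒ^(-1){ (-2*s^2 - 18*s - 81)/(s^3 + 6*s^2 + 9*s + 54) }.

Factor the denominator: s^3 + 6*s^2 + 9*s + 54 = (s + 6)*(s^2 + 9).
Partial fraction decomposition gives [-1/(s + 6)] + [-s/(s^2 + 9)] + [-12/(s^2 + 9)].
Invert each term: -1/(s + 6) ↔ -e^(-6t); -1·s/(s^2 + 9) ↔ -cos(3t); -4·3/(s^2 + 9) ↔ -4sin(3t).

f(t) = -4*sin(3*t) - cos(3*t) - exp(-6*t)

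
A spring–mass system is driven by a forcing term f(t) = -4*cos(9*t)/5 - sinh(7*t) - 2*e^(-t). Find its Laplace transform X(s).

X(s) = -4*s/(5*(s^2 + 81)) - 7/(s^2 - 49) - 2/(s + 1)

The transform is linear, so treat each term independently.
(-4/5)·[L{cos(9t)} = s/(s^2 + 81)]; (-2)·[L{e^(-t)} = 1/(s + 1)]; (-1)·[L{sinh(7t)} = 7/(s^2 - 49)].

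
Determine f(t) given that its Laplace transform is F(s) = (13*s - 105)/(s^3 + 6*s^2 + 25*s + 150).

f(t) = -sin(5*t) + 3*cos(5*t) - 3*exp(-6*t)

Factor the denominator: s^3 + 6*s^2 + 25*s + 150 = (s + 6)*(s^2 + 25).
Partial fraction decomposition gives [-3/(s + 6)] + [3*s/(s^2 + 25)] + [-5/(s^2 + 25)].
Invert each term: -3/(s + 6) ↔ -3e^(-6t); 3·s/(s^2 + 25) ↔ 3cos(5t); -1·5/(s^2 + 25) ↔ -sin(5t).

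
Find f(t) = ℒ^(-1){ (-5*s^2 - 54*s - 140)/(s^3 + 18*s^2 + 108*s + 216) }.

f(t) = 2*t^2*exp(-6*t) + 6*t*exp(-6*t) - 5*exp(-6*t)

Factor the denominator: s^3 + 18*s^2 + 108*s + 216 = (s + 6)^3.
Partial fraction decomposition gives [-5/(s + 6)] + [6/(s + 6)^2] + [4/(s + 6)^3].
Invert each term: -5/(s + 6) ↔ -5e^(-6t); 6/(s + 6)^2 ↔ 6t·e^(-6t); 4/(s + 6)^3 ↔ (2)t^2·e^(-6t).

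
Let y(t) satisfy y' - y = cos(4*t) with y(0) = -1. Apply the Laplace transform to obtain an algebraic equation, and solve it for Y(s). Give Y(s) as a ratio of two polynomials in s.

Y(s) = (-s^2 + s - 16)/(s^3 - s^2 + 16*s - 16)

Take the Laplace transform of both sides.
With L{y'} = sY - y(0) = sY - (-1): the LHS transforms to (s - 1)Y - (-1).
The right side is L{cos(4*t)} = s/(s^2 + 16).
So (s - 1)Y = s/(s^2 + 16) + (-1).
Solve for Y(s) and write it as one ratio of polynomials.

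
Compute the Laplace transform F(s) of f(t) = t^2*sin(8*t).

F(s) = 16*(3*s^2 - 64)/(s^2 + 64)^3

L{sin(8t)} = 8/(s^2 + 64).
Then apply L{t^2·g(t)} = (-1)^2 d^2/ds^2[G(s)] with G(s) = 8/(s^2 + 64):
differentiating 2 times and applying the sign gives 16*(3*s^2 - 64)/(s^2 + 64)^3.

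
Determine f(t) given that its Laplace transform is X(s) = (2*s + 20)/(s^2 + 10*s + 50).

Complete the square in the denominator: s^2 + 10*s + 50 = (s + 5)^2 + 5^2.
Split the numerator to match: 2*s + 20 = 2·(s + 5) + 2·5.
Invert each term: 2·(s + 5)/((s + 5)^2 + 25) ↔ 2e^(-5t)cos(5t); 2·5/((s + 5)^2 + 25) ↔ 2e^(-5t)sin(5t).

f(t) = 2*exp(-5*t)*sin(5*t) + 2*exp(-5*t)*cos(5*t)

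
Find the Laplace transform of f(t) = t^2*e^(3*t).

2/(s - 3)^3

L{e^(3t)} = 1/(s - 3).
Then apply L{t^2·g(t)} = (-1)^2 d^2/ds^2[G(s)] with G(s) = 1/(s - 3):
differentiating 2 times and applying the sign gives 2/(s - 3)^3.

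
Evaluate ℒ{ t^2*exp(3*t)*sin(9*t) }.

L{sin(9t)} = 9/(s^2 + 81).
Multiplying by e^(3t) shifts s → s - 3, so L{exp(3*t)*sin(9*t)} = 9/((s - 3)^2 + 81).
Then apply L{t^2·g(t)} = (-1)^2 d^2/ds^2[H(s)] with H(s) = 9/((s - 3)^2 + 81):
differentiating 2 times and applying the sign gives 54*(s^2 - 6*s - 18)/(s^2 - 6*s + 90)^3.

54*(s^2 - 6*s - 18)/(s^2 - 6*s + 90)^3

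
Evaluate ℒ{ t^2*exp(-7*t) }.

2/(s + 7)^3

L{e^(-7t)} = 1/(s + 7).
Then apply L{t^2·g(t)} = (-1)^2 d^2/ds^2[H(s)] with H(s) = 1/(s + 7):
differentiating 2 times and applying the sign gives 2/(s + 7)^3.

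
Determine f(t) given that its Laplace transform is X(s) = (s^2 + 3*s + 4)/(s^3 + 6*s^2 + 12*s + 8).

Factor the denominator: s^3 + 6*s^2 + 12*s + 8 = (s + 2)^3.
Partial fraction decomposition gives [1/(s + 2)] + [-1/(s + 2)^2] + [2/(s + 2)^3].
Invert each term: 1/(s + 2) ↔ e^(-2t); -1/(s + 2)^2 ↔ -t·e^(-2t); 2/(s + 2)^3 ↔ (1)t^2·e^(-2t).

f(t) = t^2*exp(-2*t) - t*exp(-2*t) + exp(-2*t)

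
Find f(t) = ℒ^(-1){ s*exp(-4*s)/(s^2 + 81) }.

The factor e^(-4s) signals a time shift by c = 4 (second shifting theorem).
L{cos(9t)} = s/(s^2 + 81), so L^-1{s/(s^2 + 81)} = cos(9*t).
Hence the inverse is u(t - 4) times that function evaluated at t - 4.

f(t) = Heaviside(t - 4)*(cos(9*t - 36))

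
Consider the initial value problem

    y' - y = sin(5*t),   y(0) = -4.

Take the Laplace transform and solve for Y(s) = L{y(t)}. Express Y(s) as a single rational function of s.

Y(s) = (-4*s^2 - 95)/(s^3 - s^2 + 25*s - 25)

Laplace-transform each side.
The derivative rules (L{y'} = sY - y(0) = sY - (-4)) turn the left side into (s - 1)Y - (-4).
The right side is L{sin(5*t)} = 5/(s^2 + 25).
So (s - 1)Y = 5/(s^2 + 25) + (-4).
Isolate Y and clear denominators.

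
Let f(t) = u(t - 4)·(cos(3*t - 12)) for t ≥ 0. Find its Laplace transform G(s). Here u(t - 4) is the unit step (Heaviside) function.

G(s) = s*exp(-4*s)/(s^2 + 9)

By the second shifting theorem, L{u(t - c)·g(t - c)} = e^(-cs)·H(s) with c = 4 and H(s) = L{g(t)}.
L{cos(3t)} = s/(s^2 + 9).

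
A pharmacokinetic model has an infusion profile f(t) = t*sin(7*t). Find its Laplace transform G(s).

G(s) = 14*s/(s^2 + 49)^2

L{sin(7t)} = 7/(s^2 + 49).
Then apply L{t·g(t)} = -d/ds[H(s)] with H(s) = 7/(s^2 + 49):
differentiating 1 time and applying the sign gives 14*s/(s^2 + 49)^2.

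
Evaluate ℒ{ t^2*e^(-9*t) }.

L{e^(-9t)} = 1/(s + 9).
Then apply L{t^2·g(t)} = (-1)^2 d^2/ds^2[G(s)] with G(s) = 1/(s + 9):
differentiating 2 times and applying the sign gives 2/(s + 9)^3.

2/(s + 9)^3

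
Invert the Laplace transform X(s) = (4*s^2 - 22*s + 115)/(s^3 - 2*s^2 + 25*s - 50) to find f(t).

f(t) = 3*exp(2*t) - 4*sin(5*t) + cos(5*t)

Factor the denominator: s^3 - 2*s^2 + 25*s - 50 = (s - 2)*(s^2 + 25).
Partial fraction decomposition gives [3/(s - 2)] + [s/(s^2 + 25)] + [-20/(s^2 + 25)].
Invert each term: 3/(s - 2) ↔ 3e^(2t); 1·s/(s^2 + 25) ↔ cos(5t); -4·5/(s^2 + 25) ↔ -4sin(5t).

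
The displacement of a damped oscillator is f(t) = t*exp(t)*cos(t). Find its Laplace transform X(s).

L{cos(t)} = s/(s^2 + 1).
Multiplying by e^(t) shifts s → s - 1, so L{exp(t)*cos(t)} = (s - 1)/((s - 1)^2 + 1).
Then apply L{t·g(t)} = -d/ds[G(s)] with G(s) = (s - 1)/((s - 1)^2 + 1):
differentiating 1 time and applying the sign gives s*(s - 2)/(s^2 - 2*s + 2)^2.

X(s) = s*(s - 2)/(s^2 - 2*s + 2)^2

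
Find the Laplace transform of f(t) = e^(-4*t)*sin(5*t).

L{sin(5t)} = 5/(s^2 + 25).
By the first shifting theorem, multiplying by e^(-4t) replaces s with s + 4.

5/((s + 4)^2 + 25)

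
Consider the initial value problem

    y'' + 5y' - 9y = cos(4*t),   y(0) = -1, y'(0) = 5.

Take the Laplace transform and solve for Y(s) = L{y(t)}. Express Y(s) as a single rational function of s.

Y(s) = (-s^3 - 15*s)/(s^4 + 5*s^3 + 7*s^2 + 80*s - 144)

Take the Laplace transform of both sides.
The derivative rules (L{y''} = s^2 Y - s·y(0) - y'(0) and L{y'} = sY - y(0), with y(0) = -1, y'(0) = 5) turn the left side into (s^2 + 5*s - 9)Y - (-s).
The right side is L{cos(4*t)} = s/(s^2 + 16).
So (s^2 + 5*s - 9)Y = s/(s^2 + 16) + (-s).
Isolate Y and clear denominators.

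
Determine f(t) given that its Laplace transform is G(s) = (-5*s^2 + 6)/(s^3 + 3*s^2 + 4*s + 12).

Factor the denominator: s^3 + 3*s^2 + 4*s + 12 = (s + 3)*(s^2 + 4).
Partial fraction decomposition gives [-3/(s + 3)] + [-2*s/(s^2 + 4)] + [6/(s^2 + 4)].
Invert each term: -3/(s + 3) ↔ -3e^(-3t); -2·s/(s^2 + 4) ↔ -2cos(2t); 3·2/(s^2 + 4) ↔ 3sin(2t).

f(t) = 3*sin(2*t) - 2*cos(2*t) - 3*exp(-3*t)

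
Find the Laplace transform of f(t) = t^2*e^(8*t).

L{e^(8t)} = 1/(s - 8).
Then apply L{t^2·g(t)} = (-1)^2 d^2/ds^2[G(s)] with G(s) = 1/(s - 8):
differentiating 2 times and applying the sign gives 2/(s - 8)^3.

2/(s - 8)^3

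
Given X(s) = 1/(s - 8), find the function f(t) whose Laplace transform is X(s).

f(t) = exp(8*t)

Since L{e^(8t)} = 1/(s - 8), the inverse is e^(8*t).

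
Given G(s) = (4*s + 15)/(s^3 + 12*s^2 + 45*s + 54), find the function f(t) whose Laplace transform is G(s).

f(t) = t*exp(-3*t) + exp(-3*t) - exp(-6*t)

Factor the denominator: s^3 + 12*s^2 + 45*s + 54 = (s + 3)^2*(s + 6).
Partial fraction decomposition gives [1/(s + 3)] + [(s + 3)^(-2)] + [-1/(s + 6)].
Invert each term: 1/(s + 3) ↔ e^(-3t); 1/(s + 3)^2 ↔ t·e^(-3t); -1/(s + 6) ↔ -e^(-6t).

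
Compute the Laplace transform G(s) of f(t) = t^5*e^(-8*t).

L{t^5} = 5!/s^6 = 120/s^6.
By the first shifting theorem, multiplying by e^(-8t) replaces s with s + 8.

G(s) = 120/(s + 8)^6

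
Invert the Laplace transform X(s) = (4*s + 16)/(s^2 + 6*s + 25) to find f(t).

Complete the square in the denominator: s^2 + 6*s + 25 = (s + 3)^2 + 4^2.
Split the numerator to match: 4*s + 16 = 4·(s + 3) + 1·4.
Invert each term: 4·(s + 3)/((s + 3)^2 + 16) ↔ 4e^(-3t)cos(4t); 1·4/((s + 3)^2 + 16) ↔ e^(-3t)sin(4t).

f(t) = exp(-3*t)*sin(4*t) + 4*exp(-3*t)*cos(4*t)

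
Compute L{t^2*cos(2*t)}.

2*s*(s^2 - 12)/(s^2 + 4)^3

L{cos(2t)} = s/(s^2 + 4).
Then apply L{t^2·g(t)} = (-1)^2 d^2/ds^2[H(s)] with H(s) = s/(s^2 + 4):
differentiating 2 times and applying the sign gives 2*s*(s^2 - 12)/(s^2 + 4)^3.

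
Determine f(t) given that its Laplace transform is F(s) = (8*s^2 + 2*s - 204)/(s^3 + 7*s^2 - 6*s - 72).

f(t) = -2*exp(3*t) + 6*exp(-4*t) + 4*exp(-6*t)

Factor the denominator: s^3 + 7*s^2 - 6*s - 72 = (s - 3)*(s + 4)*(s + 6).
Partial fraction decomposition gives [6/(s + 4)] + [4/(s + 6)] + [-2/(s - 3)].
Invert each term: 6/(s + 4) ↔ 6e^(-4t); 4/(s + 6) ↔ 4e^(-6t); -2/(s - 3) ↔ -2e^(3t).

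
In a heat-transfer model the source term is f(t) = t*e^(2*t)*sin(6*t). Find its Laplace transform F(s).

F(s) = 12*(s - 2)/(s^2 - 4*s + 40)^2

L{sin(6t)} = 6/(s^2 + 36).
Multiplying by e^(2t) shifts s → s - 2, so L{e^(2*t)*sin(6*t)} = 6/((s - 2)^2 + 36).
Then apply L{t·g(t)} = -d/ds[G(s)] with G(s) = 6/((s - 2)^2 + 36):
differentiating 1 time and applying the sign gives 12*(s - 2)/(s^2 - 4*s + 40)^2.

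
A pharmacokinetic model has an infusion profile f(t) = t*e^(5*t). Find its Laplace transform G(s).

G(s) = (s - 5)^(-2)

L{e^(5t)} = 1/(s - 5).
Then apply L{t·g(t)} = -d/ds[H(s)] with H(s) = 1/(s - 5):
differentiating 1 time and applying the sign gives (s - 5)^(-2).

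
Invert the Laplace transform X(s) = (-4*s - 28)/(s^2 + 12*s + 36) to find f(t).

f(t) = -4*t*exp(-6*t) - 4*exp(-6*t)

Factor the denominator: s^2 + 12*s + 36 = (s + 6)^2.
Partial fraction decomposition gives [-4/(s + 6)] + [-4/(s + 6)^2].
Invert each term: -4/(s + 6) ↔ -4e^(-6t); -4/(s + 6)^2 ↔ -4t·e^(-6t).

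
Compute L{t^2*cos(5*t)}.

2*s*(s^2 - 75)/(s^2 + 25)^3

L{cos(5t)} = s/(s^2 + 25).
Then apply L{t^2·g(t)} = (-1)^2 d^2/ds^2[H(s)] with H(s) = s/(s^2 + 25):
differentiating 2 times and applying the sign gives 2*s*(s^2 - 75)/(s^2 + 25)^3.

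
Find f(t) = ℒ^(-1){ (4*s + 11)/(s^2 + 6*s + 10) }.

Complete the square in the denominator: s^2 + 6*s + 10 = (s + 3)^2 + 1^2.
Split the numerator to match: 4*s + 11 = 4·(s + 3) - 1·1.
Invert each term: 4·(s + 3)/((s + 3)^2 + 1) ↔ 4e^(-3t)cos(t); -1·1/((s + 3)^2 + 1) ↔ -e^(-3t)sin(t).

f(t) = -exp(-3*t)*sin(t) + 4*exp(-3*t)*cos(t)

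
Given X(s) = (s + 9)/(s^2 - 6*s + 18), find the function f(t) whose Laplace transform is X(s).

f(t) = 4*exp(3*t)*sin(3*t) + exp(3*t)*cos(3*t)

Complete the square in the denominator: s^2 - 6*s + 18 = (s - 3)^2 + 3^2.
Split the numerator to match: s + 9 = 1·(s - 3) + 4·3.
Invert each term: 1·(s - 3)/((s - 3)^2 + 9) ↔ e^(3t)cos(3t); 4·3/((s - 3)^2 + 9) ↔ 4e^(3t)sin(3t).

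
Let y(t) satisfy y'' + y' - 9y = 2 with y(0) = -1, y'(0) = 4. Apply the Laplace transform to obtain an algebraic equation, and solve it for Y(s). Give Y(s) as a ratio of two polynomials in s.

Take the Laplace transform of both sides.
With L{y''} = s^2 Y - s·y(0) - y'(0) and L{y'} = sY - y(0), with y(0) = -1, y'(0) = 4: the LHS transforms to (s^2 + s - 9)Y - (-s + 3).
The right side is L{2} = 2/s.
So (s^2 + s - 9)Y = 2/s + (-s + 3).
Isolate Y and clear denominators.

Y(s) = (-s^2 + 3*s + 2)/(s^3 + s^2 - 9*s)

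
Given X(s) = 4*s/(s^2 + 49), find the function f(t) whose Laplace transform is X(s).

f(t) = 4*cos(7*t)

Since L{cos(7t)} = s/(s^2 + 49), the inverse is cos(7*t), scaled by 4.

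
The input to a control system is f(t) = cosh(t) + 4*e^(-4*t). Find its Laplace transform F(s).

F(s) = s/(s^2 - 1) + 4/(s + 4)

Apply the Laplace transform termwise.
L{cosh(t)} = s/(s^2 - 1); (4)·[L{e^(-4t)} = 1/(s + 4)].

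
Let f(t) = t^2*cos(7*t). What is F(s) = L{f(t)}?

F(s) = 2*s*(s^2 - 147)/(s^2 + 49)^3

L{cos(7t)} = s/(s^2 + 49).
Then apply L{t^2·g(t)} = (-1)^2 d^2/ds^2[G(s)] with G(s) = s/(s^2 + 49):
differentiating 2 times and applying the sign gives 2*s*(s^2 - 147)/(s^2 + 49)^3.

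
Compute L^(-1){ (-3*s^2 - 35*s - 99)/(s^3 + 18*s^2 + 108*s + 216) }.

3*t^2*exp(-6*t)/2 + t*exp(-6*t) - 3*exp(-6*t)

Factor the denominator: s^3 + 18*s^2 + 108*s + 216 = (s + 6)^3.
Partial fraction decomposition gives [-3/(s + 6)] + [(s + 6)^(-2)] + [3/(s + 6)^3].
Invert each term: -3/(s + 6) ↔ -3e^(-6t); 1/(s + 6)^2 ↔ t·e^(-6t); 3/(s + 6)^3 ↔ (3/2)t^2·e^(-6t).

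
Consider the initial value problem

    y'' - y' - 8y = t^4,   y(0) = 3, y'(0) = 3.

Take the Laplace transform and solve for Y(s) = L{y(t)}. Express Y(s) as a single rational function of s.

Y(s) = (3*s^6 + 24)/(s^7 - s^6 - 8*s^5)

Apply the Laplace transform to the equation.
With L{y''} = s^2 Y - s·y(0) - y'(0) and L{y'} = sY - y(0), with y(0) = 3, y'(0) = 3: the LHS transforms to (s^2 - s - 8)Y - (3*s).
The right side is L{t^4} = 24/s^5.
So (s^2 - s - 8)Y = 24/s^5 + (3*s).
Isolate Y and clear denominators.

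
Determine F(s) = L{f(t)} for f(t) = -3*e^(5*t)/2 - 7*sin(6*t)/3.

F(s) = -14/(s^2 + 36) - 3/(2*(s - 5))

Apply the Laplace transform termwise.
(-3/2)·[L{e^(5t)} = 1/(s - 5)]; (-7/3)·[L{sin(6t)} = 6/(s^2 + 36)].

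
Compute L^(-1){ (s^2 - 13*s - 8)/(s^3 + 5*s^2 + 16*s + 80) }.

-2*sin(4*t) - cos(4*t) + 2*exp(-5*t)

Factor the denominator: s^3 + 5*s^2 + 16*s + 80 = (s + 5)*(s^2 + 16).
Partial fraction decomposition gives [2/(s + 5)] + [-s/(s^2 + 16)] + [-8/(s^2 + 16)].
Invert each term: 2/(s + 5) ↔ 2e^(-5t); -1·s/(s^2 + 16) ↔ -cos(4t); -2·4/(s^2 + 16) ↔ -2sin(4t).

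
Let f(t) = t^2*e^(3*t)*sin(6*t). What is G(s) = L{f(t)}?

G(s) = 36*(s^2 - 6*s - 3)/(s^2 - 6*s + 45)^3

L{sin(6t)} = 6/(s^2 + 36).
Multiplying by e^(3t) shifts s → s - 3, so L{e^(3*t)*sin(6*t)} = 6/((s - 3)^2 + 36).
Then apply L{t^2·g(t)} = (-1)^2 d^2/ds^2[H(s)] with H(s) = 6/((s - 3)^2 + 36):
differentiating 2 times and applying the sign gives 36*(s^2 - 6*s - 3)/(s^2 - 6*s + 45)^3.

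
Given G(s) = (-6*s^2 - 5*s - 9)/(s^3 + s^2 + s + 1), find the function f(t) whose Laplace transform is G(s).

f(t) = -4*sin(t) - cos(t) - 5*exp(-t)

Factor the denominator: s^3 + s^2 + s + 1 = (s + 1)*(s^2 + 1).
Partial fraction decomposition gives [-5/(s + 1)] + [-s/(s^2 + 1)] + [-4/(s^2 + 1)].
Invert each term: -5/(s + 1) ↔ -5e^(-t); -1·s/(s^2 + 1) ↔ -cos(t); -4·1/(s^2 + 1) ↔ -4sin(t).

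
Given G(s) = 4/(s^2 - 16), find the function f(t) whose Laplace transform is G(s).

f(t) = sinh(4*t)

Since L{sinh(4t)} = 4/(s^2 - 16), the inverse is sinh(4*t).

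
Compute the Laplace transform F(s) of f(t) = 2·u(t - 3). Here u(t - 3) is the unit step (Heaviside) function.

By the second shifting theorem, L{u(t - c)·g(t - c)} = e^(-cs)·G(s) with c = 3 and G(s) = L{g(t)}.
L{2} = 2/s.

F(s) = 2*exp(-3*s)/s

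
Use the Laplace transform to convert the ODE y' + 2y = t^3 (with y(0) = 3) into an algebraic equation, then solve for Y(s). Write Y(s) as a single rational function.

Y(s) = (3*s^4 + 6)/(s^5 + 2*s^4)

Transform both sides with L{·}.
Using L{y'} = sY - y(0) = sY - 3, the left side becomes (s + 2)Y - (3).
The right side is L{t^3} = 6/s^4.
So (s + 2)Y = 6/s^4 + (3).
Divide through and combine into a single rational function.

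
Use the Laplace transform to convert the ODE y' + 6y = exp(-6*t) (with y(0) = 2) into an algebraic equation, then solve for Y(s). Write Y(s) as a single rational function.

Y(s) = (2*s + 13)/(s^2 + 12*s + 36)

Apply the Laplace transform to the equation.
With L{y'} = sY - y(0) = sY - 2: the LHS transforms to (s + 6)Y - (2).
The right side is L{exp(-6*t)} = 1/(s + 6).
So (s + 6)Y = 1/(s + 6) + (2).
Solve for Y(s) and write it as one ratio of polynomials.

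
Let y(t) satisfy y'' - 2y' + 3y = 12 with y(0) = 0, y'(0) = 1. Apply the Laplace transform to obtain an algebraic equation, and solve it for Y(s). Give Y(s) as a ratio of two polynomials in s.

Y(s) = (s + 12)/(s^3 - 2*s^2 + 3*s)

Laplace-transform each side.
With L{y''} = s^2 Y - s·y(0) - y'(0) and L{y'} = sY - y(0), with y(0) = 0, y'(0) = 1: the LHS transforms to (s^2 - 2*s + 3)Y - (1).
The right side is L{12} = 12/s.
So (s^2 - 2*s + 3)Y = 12/s + (1).
Isolate Y and clear denominators.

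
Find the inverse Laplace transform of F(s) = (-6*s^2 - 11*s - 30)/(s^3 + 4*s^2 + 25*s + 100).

sin(5*t) - 4*cos(5*t) - 2*exp(-4*t)

Factor the denominator: s^3 + 4*s^2 + 25*s + 100 = (s + 4)*(s^2 + 25).
Partial fraction decomposition gives [-2/(s + 4)] + [-4*s/(s^2 + 25)] + [5/(s^2 + 25)].
Invert each term: -2/(s + 4) ↔ -2e^(-4t); -4·s/(s^2 + 25) ↔ -4cos(5t); 1·5/(s^2 + 25) ↔ sin(5t).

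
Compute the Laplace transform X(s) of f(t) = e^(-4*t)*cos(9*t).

X(s) = (s + 4)/((s + 4)^2 + 81)

L{cos(9t)} = s/(s^2 + 81).
By the first shifting theorem, multiplying by e^(-4t) replaces s with s + 4.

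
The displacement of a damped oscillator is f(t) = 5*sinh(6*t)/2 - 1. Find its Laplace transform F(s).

By linearity of the Laplace transform, transform each term separately.
(5/2)·[L{sinh(6t)} = 6/(s^2 - 36)]; L{-1} = -1/s.

F(s) = 15/(s^2 - 36) - 1/s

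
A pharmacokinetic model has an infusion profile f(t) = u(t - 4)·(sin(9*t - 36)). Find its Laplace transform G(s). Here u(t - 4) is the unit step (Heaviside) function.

G(s) = 9*exp(-4*s)/(s^2 + 81)

By the second shifting theorem, L{u(t - c)·g(t - c)} = e^(-cs)·H(s) with c = 4 and H(s) = L{g(t)}.
L{sin(9t)} = 9/(s^2 + 81).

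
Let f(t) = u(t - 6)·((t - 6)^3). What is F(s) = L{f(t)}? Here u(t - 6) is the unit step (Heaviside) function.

F(s) = 6*exp(-6*s)/s^4

By the second shifting theorem, L{u(t - c)·g(t - c)} = e^(-cs)·G(s) with c = 6 and G(s) = L{g(t)}.
L{t^3} = 3!/s^4 = 6/s^4.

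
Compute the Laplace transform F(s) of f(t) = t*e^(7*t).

F(s) = (s - 7)^(-2)

L{e^(7t)} = 1/(s - 7).
Then apply L{t·g(t)} = -d/ds[G(s)] with G(s) = 1/(s - 7):
differentiating 1 time and applying the sign gives (s - 7)^(-2).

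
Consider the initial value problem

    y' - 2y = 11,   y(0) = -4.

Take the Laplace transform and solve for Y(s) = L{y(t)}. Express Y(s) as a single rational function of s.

Take the Laplace transform of both sides.
The derivative rules (L{y'} = sY - y(0) = sY - (-4)) turn the left side into (s - 2)Y - (-4).
The right side is L{11} = 11/s.
So (s - 2)Y = 11/s + (-4).
Divide through and combine into a single rational function.

Y(s) = (-4*s + 11)/(s^2 - 2*s)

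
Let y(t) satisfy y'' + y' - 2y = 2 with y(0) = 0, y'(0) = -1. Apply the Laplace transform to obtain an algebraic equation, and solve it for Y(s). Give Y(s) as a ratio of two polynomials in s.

Y(s) = (-s + 2)/(s^3 + s^2 - 2*s)

Laplace-transform each side.
The derivative rules (L{y''} = s^2 Y - s·y(0) - y'(0) and L{y'} = sY - y(0), with y(0) = 0, y'(0) = -1) turn the left side into (s^2 + s - 2)Y - (-1).
The right side is L{2} = 2/s.
So (s^2 + s - 2)Y = 2/s + (-1).
Divide through and combine into a single rational function.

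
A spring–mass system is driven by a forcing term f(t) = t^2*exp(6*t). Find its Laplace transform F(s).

L{e^(6t)} = 1/(s - 6).
Then apply L{t^2·g(t)} = (-1)^2 d^2/ds^2[G(s)] with G(s) = 1/(s - 6):
differentiating 2 times and applying the sign gives 2/(s - 6)^3.

F(s) = 2/(s - 6)^3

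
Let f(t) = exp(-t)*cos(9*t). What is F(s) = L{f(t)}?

L{cos(9t)} = s/(s^2 + 81).
By the first shifting theorem, multiplying by e^(-t) replaces s with s + 1.

F(s) = (s + 1)/((s + 1)^2 + 81)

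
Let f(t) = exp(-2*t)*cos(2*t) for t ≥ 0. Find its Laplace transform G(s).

G(s) = (s + 2)/((s + 2)^2 + 4)

L{cos(2t)} = s/(s^2 + 4).
By the first shifting theorem, multiplying by e^(-2t) replaces s with s + 2.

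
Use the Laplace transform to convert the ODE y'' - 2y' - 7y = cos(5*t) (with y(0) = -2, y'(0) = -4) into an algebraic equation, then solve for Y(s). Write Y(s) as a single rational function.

Y(s) = (-2*s^3 - 49*s)/(s^4 - 2*s^3 + 18*s^2 - 50*s - 175)

Take the Laplace transform of both sides.
The derivative rules (L{y''} = s^2 Y - s·y(0) - y'(0) and L{y'} = sY - y(0), with y(0) = -2, y'(0) = -4) turn the left side into (s^2 - 2*s - 7)Y - (-2*s).
The right side is L{cos(5*t)} = s/(s^2 + 25).
So (s^2 - 2*s - 7)Y = s/(s^2 + 25) + (-2*s).
Solve for Y(s) and write it as one ratio of polynomials.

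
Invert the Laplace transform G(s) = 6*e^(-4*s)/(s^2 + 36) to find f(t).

f(t) = Heaviside(t - 4)*(sin(6*t - 24))

The factor e^(-4s) signals a time shift by c = 4 (second shifting theorem).
L{sin(6t)} = 6/(s^2 + 36), so L^-1{6/(s^2 + 36)} = sin(6*t).
Hence the inverse is u(t - 4) times that function evaluated at t - 4.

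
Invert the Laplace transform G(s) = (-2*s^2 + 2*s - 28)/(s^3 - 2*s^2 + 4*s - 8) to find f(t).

Factor the denominator: s^3 - 2*s^2 + 4*s - 8 = (s - 2)*(s^2 + 4).
Partial fraction decomposition gives [-4/(s - 2)] + [2*s/(s^2 + 4)] + [6/(s^2 + 4)].
Invert each term: -4/(s - 2) ↔ -4e^(2t); 2·s/(s^2 + 4) ↔ 2cos(2t); 3·2/(s^2 + 4) ↔ 3sin(2t).

f(t) = -4*exp(2*t) + 3*sin(2*t) + 2*cos(2*t)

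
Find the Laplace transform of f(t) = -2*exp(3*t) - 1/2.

-2/(s - 3) - 1/(2*s)

By linearity of the Laplace transform, transform each term separately.
L{-1/2} = (-1/2)/s; (-2)·[L{e^(3t)} = 1/(s - 3)].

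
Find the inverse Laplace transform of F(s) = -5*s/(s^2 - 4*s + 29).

-2*exp(2*t)*sin(5*t) - 5*exp(2*t)*cos(5*t)

Complete the square in the denominator: s^2 - 4*s + 29 = (s - 2)^2 + 5^2.
Split the numerator to match: -5*s = -5·(s - 2) - 2·5.
Invert each term: -5·(s - 2)/((s - 2)^2 + 25) ↔ -5e^(2t)cos(5t); -2·5/((s - 2)^2 + 25) ↔ -2e^(2t)sin(5t).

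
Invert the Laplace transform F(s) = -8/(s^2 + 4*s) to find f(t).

Factor the denominator: s^2 + 4*s = s*(s + 4).
Partial fraction decomposition gives [-2/s] + [2/(s + 4)].
Invert each term: -2/(s - 0) ↔ -2e^(0t); 2/(s + 4) ↔ 2e^(-4t).

f(t) = -2 + 2*exp(-4*t)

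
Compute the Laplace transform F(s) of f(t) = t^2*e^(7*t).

F(s) = 2/(s - 7)^3

L{e^(7t)} = 1/(s - 7).
Then apply L{t^2·g(t)} = (-1)^2 d^2/ds^2[G(s)] with G(s) = 1/(s - 7):
differentiating 2 times and applying the sign gives 2/(s - 7)^3.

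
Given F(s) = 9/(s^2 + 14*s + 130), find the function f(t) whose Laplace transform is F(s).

f(t) = exp(-7*t)*sin(9*t)

Rewrite the denominator: s^2 + 14*s + 130 = (s + 7)^2 + 81.
The form in (s + 7) signals a first-shifting-theorem factor e^(-7t).
Since L{sin(9t)} = 9/(s^2 + 81), the inverse is e^(-7*t)*sin(9*t).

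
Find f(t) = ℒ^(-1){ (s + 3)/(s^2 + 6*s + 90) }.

f(t) = exp(-3*t)*cos(9*t)

Rewrite the denominator: s^2 + 6*s + 90 = (s + 3)^2 + 81.
The form in (s + 3) signals a first-shifting-theorem factor e^(-3t).
Since L{cos(9t)} = s/(s^2 + 81), the inverse is e^(-3*t)*cos(9*t).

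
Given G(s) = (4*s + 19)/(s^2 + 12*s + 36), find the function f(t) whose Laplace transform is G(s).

Factor the denominator: s^2 + 12*s + 36 = (s + 6)^2.
Partial fraction decomposition gives [4/(s + 6)] + [-5/(s + 6)^2].
Invert each term: 4/(s + 6) ↔ 4e^(-6t); -5/(s + 6)^2 ↔ -5t·e^(-6t).

f(t) = -5*t*exp(-6*t) + 4*exp(-6*t)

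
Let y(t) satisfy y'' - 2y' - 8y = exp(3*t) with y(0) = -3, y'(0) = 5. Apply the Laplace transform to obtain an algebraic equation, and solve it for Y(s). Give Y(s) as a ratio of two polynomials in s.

Y(s) = (-3*s + 8)/(s^2 - s - 6)

Take the Laplace transform of both sides.
With L{y''} = s^2 Y - s·y(0) - y'(0) and L{y'} = sY - y(0), with y(0) = -3, y'(0) = 5: the LHS transforms to (s^2 - 2*s - 8)Y - (-3*s + 11).
The right side is L{exp(3*t)} = 1/(s - 3).
So (s^2 - 2*s - 8)Y = 1/(s - 3) + (-3*s + 11).
Isolate Y and clear denominators.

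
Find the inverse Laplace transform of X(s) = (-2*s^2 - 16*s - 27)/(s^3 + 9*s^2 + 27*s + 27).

Factor the denominator: s^3 + 9*s^2 + 27*s + 27 = (s + 3)^3.
Partial fraction decomposition gives [-2/(s + 3)] + [-4/(s + 3)^2] + [3/(s + 3)^3].
Invert each term: -2/(s + 3) ↔ -2e^(-3t); -4/(s + 3)^2 ↔ -4t·e^(-3t); 3/(s + 3)^3 ↔ (3/2)t^2·e^(-3t).

3*t^2*exp(-3*t)/2 - 4*t*exp(-3*t) - 2*exp(-3*t)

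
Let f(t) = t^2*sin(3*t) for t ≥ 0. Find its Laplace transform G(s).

G(s) = 18*(s^2 - 3)/(s^2 + 9)^3

L{sin(3t)} = 3/(s^2 + 9).
Then apply L{t^2·g(t)} = (-1)^2 d^2/ds^2[H(s)] with H(s) = 3/(s^2 + 9):
differentiating 2 times and applying the sign gives 18*(s^2 - 3)/(s^2 + 9)^3.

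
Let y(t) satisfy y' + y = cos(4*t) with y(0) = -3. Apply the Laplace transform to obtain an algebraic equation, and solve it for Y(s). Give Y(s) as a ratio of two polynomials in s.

Y(s) = (-3*s^2 + s - 48)/(s^3 + s^2 + 16*s + 16)

Transform both sides with L{·}.
With L{y'} = sY - y(0) = sY - (-3): the LHS transforms to (s + 1)Y - (-3).
The right side is L{cos(4*t)} = s/(s^2 + 16).
So (s + 1)Y = s/(s^2 + 16) + (-3).
Isolate Y and clear denominators.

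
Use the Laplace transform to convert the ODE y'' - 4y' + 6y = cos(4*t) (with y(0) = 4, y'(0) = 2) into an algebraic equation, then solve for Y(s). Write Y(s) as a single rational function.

Apply the Laplace transform to the equation.
The derivative rules (L{y''} = s^2 Y - s·y(0) - y'(0) and L{y'} = sY - y(0), with y(0) = 4, y'(0) = 2) turn the left side into (s^2 - 4*s + 6)Y - (4*s - 14).
The right side is L{cos(4*t)} = s/(s^2 + 16).
So (s^2 - 4*s + 6)Y = s/(s^2 + 16) + (4*s - 14).
Divide through and combine into a single rational function.

Y(s) = (4*s^3 - 14*s^2 + 65*s - 224)/(s^4 - 4*s^3 + 22*s^2 - 64*s + 96)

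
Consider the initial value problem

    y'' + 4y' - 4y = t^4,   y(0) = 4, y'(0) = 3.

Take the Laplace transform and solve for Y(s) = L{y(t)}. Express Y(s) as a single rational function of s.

Y(s) = (4*s^6 + 19*s^5 + 24)/(s^7 + 4*s^6 - 4*s^5)

Apply the Laplace transform to the equation.
The derivative rules (L{y''} = s^2 Y - s·y(0) - y'(0) and L{y'} = sY - y(0), with y(0) = 4, y'(0) = 3) turn the left side into (s^2 + 4*s - 4)Y - (4*s + 19).
The right side is L{t^4} = 24/s^5.
So (s^2 + 4*s - 4)Y = 24/s^5 + (4*s + 19).
Solve for Y(s) and write it as one ratio of polynomials.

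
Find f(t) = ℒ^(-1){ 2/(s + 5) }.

Since L{e^(-5t)} = 1/(s + 5), the inverse is e^(-5*t), scaled by 2.

f(t) = 2*exp(-5*t)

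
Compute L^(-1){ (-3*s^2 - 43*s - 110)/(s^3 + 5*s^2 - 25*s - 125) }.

-3*t*exp(-5*t) - 4*exp(5*t) + exp(-5*t)

Factor the denominator: s^3 + 5*s^2 - 25*s - 125 = (s - 5)*(s + 5)^2.
Partial fraction decomposition gives [1/(s + 5)] + [-3/(s + 5)^2] + [-4/(s - 5)].
Invert each term: 1/(s + 5) ↔ e^(-5t); -3/(s + 5)^2 ↔ -3t·e^(-5t); -4/(s - 5) ↔ -4e^(5t).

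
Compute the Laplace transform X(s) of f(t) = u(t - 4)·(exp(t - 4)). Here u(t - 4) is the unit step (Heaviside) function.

By the second shifting theorem, L{u(t - c)·g(t - c)} = e^(-cs)·G(s) with c = 4 and G(s) = L{g(t)}.
L{e^(t)} = 1/(s - 1).

X(s) = exp(-4*s)/(s - 1)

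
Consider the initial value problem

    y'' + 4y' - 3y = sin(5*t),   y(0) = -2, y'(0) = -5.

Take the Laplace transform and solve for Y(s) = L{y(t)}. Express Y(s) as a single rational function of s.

Transform both sides with L{·}.
Using L{y''} = s^2 Y - s·y(0) - y'(0) and L{y'} = sY - y(0), with y(0) = -2, y'(0) = -5, the left side becomes (s^2 + 4*s - 3)Y - (-2*s - 13).
The right side is L{sin(5*t)} = 5/(s^2 + 25).
So (s^2 + 4*s - 3)Y = 5/(s^2 + 25) + (-2*s - 13).
Solve for Y(s) and write it as one ratio of polynomials.

Y(s) = (-2*s^3 - 13*s^2 - 50*s - 320)/(s^4 + 4*s^3 + 22*s^2 + 100*s - 75)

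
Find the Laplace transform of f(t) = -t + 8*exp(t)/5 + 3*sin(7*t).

21/(s^2 + 49) + 8/(5*(s - 1)) - 1/s^2

Apply the Laplace transform termwise.
(3)·[L{sin(7t)} = 7/(s^2 + 49)]; (8/5)·[L{e^(t)} = 1/(s - 1)]; (-1)·[L{t} = 1!/s^2 = 1/s^2].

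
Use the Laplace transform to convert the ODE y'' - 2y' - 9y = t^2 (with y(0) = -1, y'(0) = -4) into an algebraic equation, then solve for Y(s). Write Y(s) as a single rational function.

Y(s) = (-s^4 - 2*s^3 + 2)/(s^5 - 2*s^4 - 9*s^3)

Laplace-transform each side.
The derivative rules (L{y''} = s^2 Y - s·y(0) - y'(0) and L{y'} = sY - y(0), with y(0) = -1, y'(0) = -4) turn the left side into (s^2 - 2*s - 9)Y - (-s - 2).
The right side is L{t^2} = 2/s^3.
So (s^2 - 2*s - 9)Y = 2/s^3 + (-s - 2).
Solve for Y(s) and write it as one ratio of polynomials.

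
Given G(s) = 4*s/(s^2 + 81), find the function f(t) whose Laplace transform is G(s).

Since L{cos(9t)} = s/(s^2 + 81), the inverse is cos(9*t), scaled by 4.

f(t) = 4*cos(9*t)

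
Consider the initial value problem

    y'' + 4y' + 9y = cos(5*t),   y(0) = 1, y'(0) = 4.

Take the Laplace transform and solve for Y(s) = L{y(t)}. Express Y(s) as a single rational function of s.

Take the Laplace transform of both sides.
Using L{y''} = s^2 Y - s·y(0) - y'(0) and L{y'} = sY - y(0), with y(0) = 1, y'(0) = 4, the left side becomes (s^2 + 4*s + 9)Y - (s + 8).
The right side is L{cos(5*t)} = s/(s^2 + 25).
So (s^2 + 4*s + 9)Y = s/(s^2 + 25) + (s + 8).
Divide through and combine into a single rational function.

Y(s) = (s^3 + 8*s^2 + 26*s + 200)/(s^4 + 4*s^3 + 34*s^2 + 100*s + 225)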